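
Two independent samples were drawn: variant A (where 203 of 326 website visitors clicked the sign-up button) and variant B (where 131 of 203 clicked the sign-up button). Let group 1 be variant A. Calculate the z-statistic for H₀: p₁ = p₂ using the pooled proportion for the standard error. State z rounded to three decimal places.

p̂₁ = 203/326 = 0.62270, p̂₂ = 131/203 = 0.64532.
Pooling: p̂ = 334/529 = 0.63138.
SE = √[p̂(1−p̂)(1/n₁+1/n₂)] = √[0.63138·0.36862·(1/326+1/203)] ≈ 0.043133.
z = -0.02262/0.043133 = -0.524.

z = -0.524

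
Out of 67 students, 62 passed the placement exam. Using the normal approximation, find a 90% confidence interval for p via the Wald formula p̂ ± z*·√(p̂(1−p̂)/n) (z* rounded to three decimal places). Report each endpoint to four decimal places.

(0.8726, 0.9782)

Sample proportion p̂ = 62/67 = 0.92537.
SE(p̂) = √(0.92537·0.07463/67) = 0.032105.
For 90% confidence, z* = 1.645.
Margin = 1.645·0.032105 = 0.05281.
Interval: 0.92537 ± 0.05281 → (0.8726, 0.9782).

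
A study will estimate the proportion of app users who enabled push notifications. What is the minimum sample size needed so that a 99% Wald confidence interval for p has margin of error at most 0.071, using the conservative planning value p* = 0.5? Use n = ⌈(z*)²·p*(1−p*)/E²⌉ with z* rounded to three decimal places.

z* = 2.576 at the 99% level.
p*(1−p*) = 0.50·0.50 = 0.2500.
Required n before rounding: 6.635776 × 0.2500 / 0.071² = 329.090.
⌈329.090⌉ = 330.

n = 330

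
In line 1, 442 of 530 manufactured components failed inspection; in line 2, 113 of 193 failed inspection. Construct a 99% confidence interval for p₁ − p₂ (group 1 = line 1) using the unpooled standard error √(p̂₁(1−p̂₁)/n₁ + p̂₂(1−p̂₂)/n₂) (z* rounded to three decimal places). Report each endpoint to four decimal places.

(0.1481, 0.3489)

p̂₁ = 442/530 = 0.83396, p̂₂ = 113/193 = 0.58549; p̂₁ − p̂₂ = 0.24847.
SE = √(0.000261263 + 0.001257467) = √0.001518730 = 0.038971.
For 99% confidence, z* = 2.576. Margin = 2.576·0.038971 = 0.10039.
So the interval runs from 0.1481 to 0.3489.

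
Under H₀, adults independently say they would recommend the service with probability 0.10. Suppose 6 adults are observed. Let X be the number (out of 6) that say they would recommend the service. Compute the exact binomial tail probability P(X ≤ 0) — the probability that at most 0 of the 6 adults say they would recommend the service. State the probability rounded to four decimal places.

P = 0.5314

X is binomial with n = 6 and p = 0.10.
P(X ≤ 0) = C(6,0)·0.10^0·0.90^6.
= 0.531441 = 0.5314.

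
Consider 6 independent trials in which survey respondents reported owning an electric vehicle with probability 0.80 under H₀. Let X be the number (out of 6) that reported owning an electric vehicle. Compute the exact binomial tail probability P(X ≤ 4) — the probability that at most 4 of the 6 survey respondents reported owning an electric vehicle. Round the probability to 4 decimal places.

X ~ Binomial(n=6, p=0.80).
P(X ≤ 4) = Σ_{j=0}^{4} C(6,j)·0.80^j·0.20^{6−j}.
= 0.000064 + 0.001536 + 0.015360 + 0.081920 + 0.245760 = 0.3446.

P = 0.3446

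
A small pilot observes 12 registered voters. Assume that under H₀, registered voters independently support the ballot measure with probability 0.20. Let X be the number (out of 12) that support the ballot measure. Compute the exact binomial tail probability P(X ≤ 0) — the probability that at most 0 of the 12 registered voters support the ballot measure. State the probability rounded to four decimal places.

P = 0.0687

X is binomial with n = 12 and p = 0.20.
P(X ≤ 0) = C(12,0)·0.20^0·0.80^12.
= 0.068719 = 0.0687.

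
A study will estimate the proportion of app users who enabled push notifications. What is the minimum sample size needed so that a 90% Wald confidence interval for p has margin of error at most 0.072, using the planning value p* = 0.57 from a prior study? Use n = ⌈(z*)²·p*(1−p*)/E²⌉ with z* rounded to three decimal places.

For 90% confidence, z* = 1.645.
p*(1−p*) = 0.2451.
Required n before rounding: 2.706025 × 0.2451 / 0.072² = 127.941.
⌈127.941⌉ = 128.

n = 128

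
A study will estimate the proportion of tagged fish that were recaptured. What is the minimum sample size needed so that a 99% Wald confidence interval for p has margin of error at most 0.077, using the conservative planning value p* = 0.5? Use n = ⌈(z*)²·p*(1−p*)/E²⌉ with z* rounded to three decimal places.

n = 280

The 99% critical value is z* = 2.576.
p*(1−p*) = 0.2500.
Required n before rounding: 6.635776 × 0.2500 / 0.077² = 279.802.
⌈279.802⌉ = 280.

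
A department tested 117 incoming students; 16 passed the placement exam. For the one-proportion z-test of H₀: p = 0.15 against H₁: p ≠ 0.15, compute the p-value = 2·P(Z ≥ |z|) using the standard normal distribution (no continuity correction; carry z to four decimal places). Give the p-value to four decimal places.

Sample proportion p̂ = 16/117 = 0.13675.
Under H₀, SE = √(p₀(1−p₀)/n) = √(0.15·0.85/117) = √0.001089744 = 0.033011.
z = (p̂ − p₀)/SE = (16/117 − 0.15)/0.033011 ≈ -0.4013.
From the standard normal, 2·P(Z ≥ |z|) = 0.6882.

p-value = 0.6882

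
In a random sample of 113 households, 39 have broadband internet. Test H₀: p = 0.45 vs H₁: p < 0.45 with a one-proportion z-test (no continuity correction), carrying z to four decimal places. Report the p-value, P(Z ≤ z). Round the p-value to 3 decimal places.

p̂ = 39/113 = 0.34513.
SE₀ = √(0.45·0.55/113) = 0.046800.
z = (p̂ − p₀)/SE = (39/113 − 0.45)/0.046800 ≈ -2.2407.
p-value = P(Z ≤ z) with z = -2.2407 → 0.013.

p-value = 0.013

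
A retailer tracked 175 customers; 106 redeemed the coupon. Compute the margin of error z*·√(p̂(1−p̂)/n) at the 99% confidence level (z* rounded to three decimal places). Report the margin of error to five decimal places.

ME = 0.09516

Sample proportion p̂ = 106/175 = 0.60571.
SE(p̂) = √(0.60571·0.39429/175) = 0.036942.
For 99% confidence, z* = 2.576.
Margin of error = z*·SE = 2.576 × 0.036942 = 0.09516.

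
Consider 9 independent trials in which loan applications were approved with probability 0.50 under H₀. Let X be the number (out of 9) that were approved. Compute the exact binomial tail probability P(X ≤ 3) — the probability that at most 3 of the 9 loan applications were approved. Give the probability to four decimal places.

X ~ Binomial(n=9, p=0.50).
P(X ≤ 3) = C(9,0)·0.50^0·0.50^9 + C(9,1)·0.50^1·0.50^8 + C(9,2)·0.50^2·0.50^7 + C(9,3)·0.50^3·0.50^6.
= 0.001953 + 0.017578 + 0.070312 + 0.164062 = 0.2539.

P = 0.2539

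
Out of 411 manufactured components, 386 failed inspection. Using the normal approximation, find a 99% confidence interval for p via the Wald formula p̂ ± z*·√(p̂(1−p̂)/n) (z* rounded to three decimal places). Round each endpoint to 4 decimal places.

(0.9088, 0.9695)

The sample proportion is 386/411 = 0.93917.
SE = √(p̂(1−p̂)/n) = √(0.057127/411) = 0.011790.
The 99% critical value is z* = 2.576.
Margin of error: 2.576 × 0.011790 = 0.03037.
So the interval runs from 0.9088 to 0.9695.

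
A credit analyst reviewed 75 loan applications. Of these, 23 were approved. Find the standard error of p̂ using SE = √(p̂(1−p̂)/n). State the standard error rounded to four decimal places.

SE = 0.0532

The sample proportion is 23/75 = 0.30667.
p̂(1−p̂) = 0.212624.
SE = √(0.212624/75) = 0.0532.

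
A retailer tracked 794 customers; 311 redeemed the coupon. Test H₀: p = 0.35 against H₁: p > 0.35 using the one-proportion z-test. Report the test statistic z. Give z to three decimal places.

The sample proportion is 311/794 = 0.39169.
Null standard error: √(0.35·0.65/794) = √0.000286524 = 0.016927.
Test statistic: z = 0.04169/0.016927 = 2.463.

z = 2.463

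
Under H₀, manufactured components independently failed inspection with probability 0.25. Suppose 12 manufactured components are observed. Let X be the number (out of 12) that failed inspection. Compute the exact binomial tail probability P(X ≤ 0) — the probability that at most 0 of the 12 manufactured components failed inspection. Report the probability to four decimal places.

X is binomial with n = 12 and p = 0.25.
P(X ≤ 0) = C(12,0)·0.25^0·0.75^12.
= 0.031676 = 0.0317.

P = 0.0317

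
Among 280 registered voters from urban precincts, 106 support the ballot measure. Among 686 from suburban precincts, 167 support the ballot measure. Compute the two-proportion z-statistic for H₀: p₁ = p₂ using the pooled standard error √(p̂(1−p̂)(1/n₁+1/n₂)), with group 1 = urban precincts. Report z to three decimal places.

z = 4.232

p̂₁ = 106/280 = 0.37857, p̂₂ = 167/686 = 0.24344.
Pooling: p̂ = 273/966 = 0.28261.
Pooled SE = √[0.2027410·0.00502915] ≈ 0.031931.
z = (p̂₁ − p̂₂)/SE = (0.37857 − 0.24344)/0.031931 = 0.13513/0.031931 = 4.232.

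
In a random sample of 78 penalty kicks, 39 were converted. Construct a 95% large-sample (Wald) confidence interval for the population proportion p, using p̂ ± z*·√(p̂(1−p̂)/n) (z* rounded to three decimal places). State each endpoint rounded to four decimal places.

(0.3890, 0.6110)

p̂ = 39/78 = 0.50000.
SE = √(p̂(1−p̂)/n) = √(0.250000/78) = 0.056614.
For 95% confidence, z* = 1.960.
Margin = 1.960·0.056614 = 0.11096.
So the interval runs from 0.3890 to 0.6110.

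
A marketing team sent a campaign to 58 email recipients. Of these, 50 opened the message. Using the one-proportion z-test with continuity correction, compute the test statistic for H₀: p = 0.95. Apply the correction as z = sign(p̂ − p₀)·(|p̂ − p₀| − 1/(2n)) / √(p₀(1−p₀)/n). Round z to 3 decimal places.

The sample proportion is 50/58 = 0.86207. p̂ − p₀ = -0.087931.
Continuity correction 1/(2n) = 1/116 = 0.008621.
Corrected numerator: |-0.087931| − 0.008621 = 0.079310.
SE₀ = √(0.95·0.05/58) = 0.028618.
z = −0.079310/0.028618 = -2.771.

z = -2.771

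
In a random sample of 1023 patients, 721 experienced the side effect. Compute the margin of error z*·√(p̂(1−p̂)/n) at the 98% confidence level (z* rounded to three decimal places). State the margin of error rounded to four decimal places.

ME = 0.0332

p̂ = 721/1023 = 0.70479.
SE = √(p̂(1−p̂)/n) = √(0.208061/1023) = 0.014261.
The 98% critical value is z* = 2.326.
ME = 2.326·0.014261 = 0.0332.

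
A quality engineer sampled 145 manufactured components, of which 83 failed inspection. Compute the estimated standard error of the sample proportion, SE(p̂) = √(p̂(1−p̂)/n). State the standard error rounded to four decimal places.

The sample proportion is 83/145 = 0.57241.
p̂(1−p̂) = 0.244757.
Dividing by n and taking the root: √0.001687979 = 0.0411.

SE = 0.0411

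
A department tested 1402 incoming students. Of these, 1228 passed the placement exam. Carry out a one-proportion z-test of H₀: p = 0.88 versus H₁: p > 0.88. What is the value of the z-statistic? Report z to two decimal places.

p̂ = 1228/1402 = 0.87589.
SE₀ = √(0.88·0.12/1402) = 0.008679.
z = (0.87589 − 0.88)/0.008679 = -0.00411/0.008679 = -0.47.

z = -0.47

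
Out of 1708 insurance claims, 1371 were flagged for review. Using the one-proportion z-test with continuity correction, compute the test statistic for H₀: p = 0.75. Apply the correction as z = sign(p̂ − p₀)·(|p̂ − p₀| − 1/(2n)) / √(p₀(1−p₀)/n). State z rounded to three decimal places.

Sample proportion p̂ = 1371/1708 = 0.80269. p̂ − p₀ = 0.052693.
Continuity correction 1/(2n) = 1/3416 = 0.000293.
Corrected numerator: |0.052693| − 0.000293 = 0.052400.
Under H₀, SE = √(p₀(1−p₀)/n) = √(0.75·0.25/1708) = √0.000109778 = 0.010477.
z = (+)0.052400/0.010477 = 5.001.

z = 5.001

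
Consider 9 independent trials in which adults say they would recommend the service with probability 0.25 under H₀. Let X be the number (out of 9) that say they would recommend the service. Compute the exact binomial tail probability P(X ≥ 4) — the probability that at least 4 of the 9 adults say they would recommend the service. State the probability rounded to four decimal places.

P = 0.1657

X ~ Binomial(n=9, p=0.25).
P(X ≥ 4) = Σ_{j=4}^{9} C(9,j)·0.25^j·0.75^{9−j}.
= 0.116798 + 0.038933 + 0.008652 + 0.001236 + 0.000103 + 0.000004 = 0.1657.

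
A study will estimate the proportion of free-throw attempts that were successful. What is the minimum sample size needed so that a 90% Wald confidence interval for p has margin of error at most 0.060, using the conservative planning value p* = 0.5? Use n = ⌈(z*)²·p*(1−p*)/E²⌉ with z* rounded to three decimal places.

For 90% confidence, z* = 1.645.
p*(1−p*) = 0.2500.
Required n before rounding: 2.706025 × 0.2500 / 0.060² = 187.918.
Rounding up, n = 188.

n = 188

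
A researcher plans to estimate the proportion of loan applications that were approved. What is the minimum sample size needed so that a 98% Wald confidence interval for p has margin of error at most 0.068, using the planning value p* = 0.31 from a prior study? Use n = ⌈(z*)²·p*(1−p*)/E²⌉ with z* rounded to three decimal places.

For 98% confidence, z* = 2.326.
p*(1−p*) = 0.31·0.69 = 0.2139.
(z*)²·p*(1−p*)/E² = 5.410276·0.2139/0.004624 = 250.272.
⌈250.272⌉ = 251.

n = 251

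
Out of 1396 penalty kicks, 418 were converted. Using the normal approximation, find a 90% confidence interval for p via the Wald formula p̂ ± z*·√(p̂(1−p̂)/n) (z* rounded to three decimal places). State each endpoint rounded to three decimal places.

The sample proportion is 418/1396 = 0.29943.
Standard error of p̂: √(0.209770/1396) = √0.000150265 = 0.012258.
The 90% critical value is z* = 1.645.
Margin = 1.645·0.012258 = 0.02016.
Interval: 0.29943 ± 0.02016 → (0.279, 0.320).

(0.279, 0.320)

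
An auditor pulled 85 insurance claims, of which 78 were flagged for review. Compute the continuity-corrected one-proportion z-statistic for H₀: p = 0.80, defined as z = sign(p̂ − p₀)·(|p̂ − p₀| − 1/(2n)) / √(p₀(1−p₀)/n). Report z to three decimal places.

Sample proportion p̂ = 78/85 = 0.91765. p̂ − p₀ = 0.117647.
1/(2n) = 0.005882.
Corrected numerator: |0.117647| − 0.005882 = 0.111765.
Under H₀, SE = √(p₀(1−p₀)/n) = √(0.80·0.20/85) = √0.001882353 = 0.043386.
z = +0.111765/0.043386 = 2.576.

z = 2.576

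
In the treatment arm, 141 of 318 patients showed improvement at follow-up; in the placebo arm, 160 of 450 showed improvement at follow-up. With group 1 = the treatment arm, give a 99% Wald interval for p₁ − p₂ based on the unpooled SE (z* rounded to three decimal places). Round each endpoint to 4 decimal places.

(-0.0045, 0.1802)

p̂₁ = 141/318 = 0.44340, p̂₂ = 160/450 = 0.35556; p̂₁ − p̂₂ = 0.08784.
SE = √(0.000776088 + 0.000509191) = √0.001285279 = 0.035851.
For 99% confidence, z* = 2.576. Margin = 2.576·0.035851 = 0.09235.
So the interval runs from -0.0045 to 0.1802.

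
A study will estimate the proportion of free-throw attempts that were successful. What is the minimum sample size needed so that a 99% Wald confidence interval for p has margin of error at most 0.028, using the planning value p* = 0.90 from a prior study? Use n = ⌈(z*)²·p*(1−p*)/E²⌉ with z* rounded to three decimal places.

n = 762

z* = 2.576 at the 99% level.
p*(1−p*) = 0.0900.
Required n before rounding: 6.635776 × 0.0900 / 0.028² = 761.760.
⌈761.760⌉ = 762.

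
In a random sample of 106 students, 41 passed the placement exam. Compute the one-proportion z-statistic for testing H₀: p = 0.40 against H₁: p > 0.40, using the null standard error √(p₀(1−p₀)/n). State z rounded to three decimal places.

z = -0.278

Sample proportion p̂ = 41/106 = 0.38679.
Null standard error: √(0.40·0.60/106) = √0.002264151 = 0.047583.
z = (0.38679 − 0.40)/0.047583 = -0.01321/0.047583 = -0.278.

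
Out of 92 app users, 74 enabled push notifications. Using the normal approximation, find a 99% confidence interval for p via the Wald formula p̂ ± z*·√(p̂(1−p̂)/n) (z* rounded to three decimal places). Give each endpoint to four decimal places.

With x = 74 successes in n = 92, p̂ = 0.80435.
Standard error of p̂: √(0.157372/92) = √0.001710570 = 0.041359.
The 99% critical value is z* = 2.576.
Margin = 2.576·0.041359 = 0.10654.
CI: 0.80435 ± 0.10654 = (0.6978, 0.9109).

(0.6978, 0.9109)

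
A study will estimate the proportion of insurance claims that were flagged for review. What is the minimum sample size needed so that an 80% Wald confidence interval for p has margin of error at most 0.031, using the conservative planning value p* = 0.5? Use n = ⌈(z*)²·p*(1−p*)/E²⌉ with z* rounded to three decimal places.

n = 428

The 80% critical value is z* = 1.282.
p*(1−p*) = 0.2500.
(z*)²·p*(1−p*)/E² = 1.643524·0.2500/0.000961 = 427.556.
Rounding up, n = 428.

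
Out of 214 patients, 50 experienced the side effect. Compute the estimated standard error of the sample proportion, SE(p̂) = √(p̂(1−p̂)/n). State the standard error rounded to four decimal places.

The sample proportion is 50/214 = 0.23364.
p̂(1−p̂) = 0.179052.
Dividing by n and taking the root: √0.000836692 = 0.0289.

SE = 0.0289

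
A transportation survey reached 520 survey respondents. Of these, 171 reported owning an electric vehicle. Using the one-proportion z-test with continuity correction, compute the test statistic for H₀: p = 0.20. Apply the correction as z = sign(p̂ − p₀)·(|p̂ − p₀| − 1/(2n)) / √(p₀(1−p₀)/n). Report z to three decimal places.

Sample proportion p̂ = 171/520 = 0.32885. p̂ − p₀ = 0.128846.
1/(2n) = 0.000962.
Corrected numerator: |0.128846| − 0.000962 = 0.127884.
SE₀ = √(0.20·0.80/520) = 0.017541.
z = (+)0.127884/0.017541 = 7.291.

z = 7.291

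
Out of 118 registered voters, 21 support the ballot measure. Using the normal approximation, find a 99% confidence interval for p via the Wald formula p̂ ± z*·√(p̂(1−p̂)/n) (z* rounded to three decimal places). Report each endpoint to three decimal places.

With x = 21 successes in n = 118, p̂ = 0.17797.
SE(p̂) = √(0.17797·0.82203/118) = 0.035211.
For 99% confidence, z* = 2.576.
Margin = 2.576·0.035211 = 0.09070.
Interval: 0.17797 ± 0.09070 → (0.087, 0.269).

(0.087, 0.269)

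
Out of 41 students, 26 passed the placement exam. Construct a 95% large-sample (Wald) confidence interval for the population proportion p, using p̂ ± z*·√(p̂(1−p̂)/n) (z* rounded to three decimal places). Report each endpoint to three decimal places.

With x = 26 successes in n = 41, p̂ = 0.63415.
SE(p̂) = √(0.63415·0.36585/41) = 0.075224.
The 95% critical value is z* = 1.960.
Margin of error: 1.960 × 0.075224 = 0.14744.
So the interval runs from 0.487 to 0.782.

(0.487, 0.782)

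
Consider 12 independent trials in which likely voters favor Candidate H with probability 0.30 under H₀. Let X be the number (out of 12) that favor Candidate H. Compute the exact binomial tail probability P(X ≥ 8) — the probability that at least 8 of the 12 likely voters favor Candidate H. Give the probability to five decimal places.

P = 0.00949

X ~ Binomial(n=12, p=0.30).
P(X ≥ 8) = Σ_{j=8}^{12} C(12,j)·0.30^j·0.70^{12−j}.
= 0.007798 + 0.001485 + 0.000191 + 0.000015 + 0.000001 = 0.00949.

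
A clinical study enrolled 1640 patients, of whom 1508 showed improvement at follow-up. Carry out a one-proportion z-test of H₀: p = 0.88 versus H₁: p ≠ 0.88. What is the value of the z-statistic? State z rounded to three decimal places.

z = 4.924

With x = 1508 successes in n = 1640, p̂ = 0.91951.
SE₀ = √(0.88·0.12/1640) = 0.008024.
z = (0.91951 − 0.88)/0.008024 = 0.03951/0.008024 = 4.924.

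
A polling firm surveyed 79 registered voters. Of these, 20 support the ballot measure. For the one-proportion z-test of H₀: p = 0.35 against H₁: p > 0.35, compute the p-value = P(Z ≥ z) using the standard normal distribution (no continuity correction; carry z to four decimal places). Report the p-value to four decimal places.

Sample proportion p̂ = 20/79 = 0.25316.
SE₀ = √(0.35·0.65/79) = 0.053663.
z = (p̂ − p₀)/SE = (20/79 − 0.35)/0.053663 ≈ -1.8045.
From the standard normal, P(Z ≥ z) = 0.9644.

p-value = 0.9644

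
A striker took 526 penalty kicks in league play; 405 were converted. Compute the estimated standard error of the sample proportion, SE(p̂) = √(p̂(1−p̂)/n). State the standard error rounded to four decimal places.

With x = 405 successes in n = 526, p̂ = 0.76996.
p̂(1−p̂) = 0.76996·0.23004 = 0.177122.
Dividing by n and taking the root: √0.000336734 = 0.0184.

SE = 0.0184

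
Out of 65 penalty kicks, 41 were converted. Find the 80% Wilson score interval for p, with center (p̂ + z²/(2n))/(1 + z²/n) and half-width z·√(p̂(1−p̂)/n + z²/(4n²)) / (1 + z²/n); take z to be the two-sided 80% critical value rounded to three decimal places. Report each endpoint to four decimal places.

(0.5517, 0.7034)

Here p̂ = 41/65 = 0.63077 and z = 1.282 (z² = 1.643524).
Denominator 1 + z²/n = 1 + 1.643524/65 = 1.025285.
Adjusted center: (0.63077 + z²/(2n))/1.025285 = 0.62754.
Radicand: p̂(1−p̂)/n + z²/(4n²) = 0.003583068 + 0.000097250 = 0.003680318.
Half-width = 1.282·√0.003680318/1.025285 = 0.07586.
Interval: 0.62754 ± 0.07586 → (0.5517, 0.7034).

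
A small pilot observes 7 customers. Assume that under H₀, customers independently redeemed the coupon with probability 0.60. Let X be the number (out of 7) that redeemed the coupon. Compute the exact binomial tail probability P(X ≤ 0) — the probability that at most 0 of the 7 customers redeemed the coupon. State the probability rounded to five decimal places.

X is binomial with n = 7 and p = 0.60.
P(X ≤ 0) = C(7,0)·0.60^0·0.40^7.
= 0.001638 = 0.00164.

P = 0.00164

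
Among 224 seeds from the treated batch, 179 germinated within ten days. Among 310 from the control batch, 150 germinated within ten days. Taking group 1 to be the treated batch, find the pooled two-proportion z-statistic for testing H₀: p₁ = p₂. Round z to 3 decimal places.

z = 7.392

p̂₁ = 179/224 = 0.79911, p̂₂ = 150/310 = 0.48387.
Pooled p̂ = (179+150)/(224+310) = 329/534 = 0.61610.
SE = √[p̂(1−p̂)(1/n₁+1/n₂)] = √[0.61610·0.38390·(1/224+1/310)] ≈ 0.042648.
z = 0.31524/0.042648 = 7.392.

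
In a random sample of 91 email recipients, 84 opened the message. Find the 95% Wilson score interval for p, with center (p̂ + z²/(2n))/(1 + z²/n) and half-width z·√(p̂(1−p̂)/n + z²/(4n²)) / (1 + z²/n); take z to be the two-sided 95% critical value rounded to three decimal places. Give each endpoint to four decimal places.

p̂ = 84/91 = 0.92308; z = 1.960, so z² = 3.841600.
Denominator 1 + z²/n = 1 + 3.841600/91 = 1.042215.
Center = (0.92308 + 0.021108)/1.042215 = 0.90594.
Radicand: p̂(1−p̂)/n + z²/(4n²) = 0.000780285 + 0.000115976 = 0.000896261.
Half-width = z·√(radicand)/denom = 1.960·0.029938/1.042215 = 0.05630.
Interval: 0.90594 ± 0.05630 → (0.8496, 0.9622).

(0.8496, 0.9622)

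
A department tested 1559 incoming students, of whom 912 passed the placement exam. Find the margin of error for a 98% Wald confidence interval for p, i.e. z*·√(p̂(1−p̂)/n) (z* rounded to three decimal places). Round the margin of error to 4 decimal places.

ME = 0.0290

The sample proportion is 912/1559 = 0.58499.
SE(p̂) = √(0.58499·0.41501/1559) = 0.012479.
The 98% critical value is z* = 2.326.
Margin of error = z*·SE = 2.326 × 0.012479 = 0.0290.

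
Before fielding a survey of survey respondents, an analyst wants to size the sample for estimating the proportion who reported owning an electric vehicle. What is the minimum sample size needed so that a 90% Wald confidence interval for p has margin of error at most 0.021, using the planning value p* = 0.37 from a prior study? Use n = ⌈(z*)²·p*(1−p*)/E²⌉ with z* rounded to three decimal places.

n = 1431

The 90% critical value is z* = 1.645.
p*(1−p*) = 0.2331.
Required n before rounding: 2.706025 × 0.2331 / 0.021² = 1430.327.
⌈1430.327⌉ = 1431.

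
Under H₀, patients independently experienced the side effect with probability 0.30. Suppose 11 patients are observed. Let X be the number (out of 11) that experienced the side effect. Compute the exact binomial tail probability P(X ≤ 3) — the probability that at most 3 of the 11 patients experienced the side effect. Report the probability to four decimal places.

P = 0.5696

X is binomial with n = 11 and p = 0.30.
P(X ≤ 3) = C(11,0)·0.30^0·0.70^11 + C(11,1)·0.30^1·0.70^10 + C(11,2)·0.30^2·0.70^9 + C(11,3)·0.30^3·0.70^8.
= 0.019773 + 0.093217 + 0.199750 + 0.256822 = 0.5696.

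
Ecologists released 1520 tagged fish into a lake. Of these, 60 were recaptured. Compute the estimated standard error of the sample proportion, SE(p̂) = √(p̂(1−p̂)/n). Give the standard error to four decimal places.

SE = 0.0050

With x = 60 successes in n = 1520, p̂ = 0.03947.
p̂(1−p̂) = 0.03947·0.96053 = 0.037912.
Dividing by n and taking the root: √0.000024942 = 0.0050.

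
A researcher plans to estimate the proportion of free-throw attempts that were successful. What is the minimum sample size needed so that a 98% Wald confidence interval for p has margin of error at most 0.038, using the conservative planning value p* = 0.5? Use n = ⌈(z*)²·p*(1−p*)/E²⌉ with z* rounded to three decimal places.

For 98% confidence, z* = 2.326.
p*(1−p*) = 0.2500.
Required n before rounding: 5.410276 × 0.2500 / 0.038² = 936.682.
⌈936.682⌉ = 937.

n = 937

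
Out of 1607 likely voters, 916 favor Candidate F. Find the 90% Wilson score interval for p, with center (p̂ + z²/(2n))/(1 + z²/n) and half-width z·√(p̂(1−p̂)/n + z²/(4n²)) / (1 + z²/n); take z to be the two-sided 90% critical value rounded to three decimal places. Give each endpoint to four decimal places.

Here p̂ = 916/1607 = 0.57001 and z = 1.645 (z² = 2.706025).
Denominator 1 + z²/n = 1 + 2.706025/1607 = 1.001684.
Adjusted center: (0.57001 + z²/(2n))/1.001684 = 0.56989.
Radicand: p̂(1−p̂)/n + z²/(4n²) = 0.000152520 + 0.000000262 = 0.000152782.
Half-width = 1.645·√0.000152782/1.001684 = 0.02030.
Interval: 0.56989 ± 0.02030 → (0.5496, 0.5902).

(0.5496, 0.5902)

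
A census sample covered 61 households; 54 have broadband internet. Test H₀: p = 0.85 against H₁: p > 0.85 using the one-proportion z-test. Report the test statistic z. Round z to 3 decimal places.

z = 0.771

The sample proportion is 54/61 = 0.88525.
SE₀ = √(0.85·0.15/61) = 0.045718.
z = (p̂ − p₀)/SE = (0.88525 − 0.85)/0.045718 = 0.771.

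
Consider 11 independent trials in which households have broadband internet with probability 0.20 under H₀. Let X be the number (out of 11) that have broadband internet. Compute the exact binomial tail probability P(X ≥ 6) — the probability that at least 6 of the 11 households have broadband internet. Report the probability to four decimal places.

P = 0.0117

X ~ Binomial(n=11, p=0.20).
P(X ≥ 6) = Σ_{j=6}^{11} C(11,j)·0.20^j·0.80^{11−j}.
= 0.009689 + 0.001730 + 0.000216 + 0.000018 + 0.000001 + 0.000000 = 0.0117.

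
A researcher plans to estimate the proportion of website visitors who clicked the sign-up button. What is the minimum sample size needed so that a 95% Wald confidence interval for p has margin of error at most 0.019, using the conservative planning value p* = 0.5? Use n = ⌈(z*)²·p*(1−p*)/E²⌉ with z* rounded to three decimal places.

n = 2661

For 95% confidence, z* = 1.960.
p*(1−p*) = 0.50·0.50 = 0.2500.
(z*)²·p*(1−p*)/E² = 3.841600·0.2500/0.000361 = 2660.388.
Rounding up, n = 2661.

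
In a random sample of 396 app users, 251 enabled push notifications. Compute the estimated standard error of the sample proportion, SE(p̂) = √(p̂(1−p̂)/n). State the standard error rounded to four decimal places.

SE = 0.0242

Sample proportion p̂ = 251/396 = 0.63384.
p̂(1−p̂) = 0.232087.
SE = √(0.232087/396) = √0.000586078 = 0.0242.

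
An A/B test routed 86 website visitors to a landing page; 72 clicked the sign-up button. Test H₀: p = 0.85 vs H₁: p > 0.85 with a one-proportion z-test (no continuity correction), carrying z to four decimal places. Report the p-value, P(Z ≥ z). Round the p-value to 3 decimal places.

Sample proportion p̂ = 72/86 = 0.83721.
SE₀ = √(0.85·0.15/86) = 0.038504.
z = (p̂ − p₀)/SE = (72/86 − 0.85)/0.038504 ≈ -0.3322.
From the standard normal, P(Z ≥ z) = 0.630.

p-value = 0.630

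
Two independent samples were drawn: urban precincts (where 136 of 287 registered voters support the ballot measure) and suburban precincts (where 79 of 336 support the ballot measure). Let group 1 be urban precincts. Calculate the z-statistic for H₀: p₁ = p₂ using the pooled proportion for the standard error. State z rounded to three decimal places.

z = 6.248

Sample proportions: p̂₁ = 136/287 = 0.47387 and p̂₂ = 79/336 = 0.23512.
Pooled p̂ = (136+79)/(287+336) = 215/623 = 0.34510.
SE = √[p̂(1−p̂)(1/n₁+1/n₂)] = √[0.34510·0.65490·(1/287+1/336)] ≈ 0.038212.
z = 0.23875/0.038212 = 6.248.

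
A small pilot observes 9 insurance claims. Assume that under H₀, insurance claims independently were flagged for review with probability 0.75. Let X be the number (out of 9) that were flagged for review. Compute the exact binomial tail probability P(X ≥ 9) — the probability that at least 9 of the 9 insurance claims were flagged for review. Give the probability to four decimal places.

P = 0.0751

X ~ Binomial(n=9, p=0.75).
P(X ≥ 9) = C(9,9)·0.75^9·0.25^0.
= 0.075085 = 0.0751.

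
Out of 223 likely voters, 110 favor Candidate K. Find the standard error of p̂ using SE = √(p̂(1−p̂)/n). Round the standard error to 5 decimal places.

SE = 0.03348

p̂ = 110/223 = 0.49327.
p̂(1−p̂) = 0.249955.
SE = √(0.249955/223) = √0.001120874 = 0.03348.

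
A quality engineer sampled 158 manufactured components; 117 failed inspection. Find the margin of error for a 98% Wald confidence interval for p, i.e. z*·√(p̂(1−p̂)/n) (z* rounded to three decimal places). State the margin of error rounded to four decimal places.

With x = 117 successes in n = 158, p̂ = 0.74051.
Standard error of p̂: √(0.192157/158) = √0.001216182 = 0.034874.
For 98% confidence, z* = 2.326.
So ME = 0.0811.

ME = 0.0811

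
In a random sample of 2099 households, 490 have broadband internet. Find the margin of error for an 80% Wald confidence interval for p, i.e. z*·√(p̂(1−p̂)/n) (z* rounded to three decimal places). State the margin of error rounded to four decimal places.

ME = 0.0118

With x = 490 successes in n = 2099, p̂ = 0.23344.
SE(p̂) = √(0.23344·0.76656/2099) = 0.009233.
z* = 1.282 at the 80% level.
So ME = 0.0118.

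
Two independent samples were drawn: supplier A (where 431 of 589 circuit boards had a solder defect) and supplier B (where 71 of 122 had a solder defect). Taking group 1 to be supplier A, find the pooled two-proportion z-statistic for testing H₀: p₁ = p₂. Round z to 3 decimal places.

z = 3.305

Sample proportions: p̂₁ = 431/589 = 0.73175 and p̂₂ = 71/122 = 0.58197.
Pooled p̂ = (431+71)/(589+122) = 502/711 = 0.70605.
SE = √[p̂(1−p̂)(1/n₁+1/n₂)] = √[0.70605·0.29395·(1/589+1/122)] ≈ 0.045316.
z = (p̂₁ − p̂₂)/SE = (0.73175 − 0.58197)/0.045316 = 0.14978/0.045316 = 3.305.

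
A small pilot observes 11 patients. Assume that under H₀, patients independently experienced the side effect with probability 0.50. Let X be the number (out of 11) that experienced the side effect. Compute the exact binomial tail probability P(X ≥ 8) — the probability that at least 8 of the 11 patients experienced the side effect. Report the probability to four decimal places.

X ~ Binomial(n=11, p=0.50).
P(X ≥ 8) = C(11,8)·0.50^8·0.50^3 + C(11,9)·0.50^9·0.50^2 + C(11,10)·0.50^10·0.50^1 + C(11,11)·0.50^11·0.50^0.
= 0.080566 + 0.026855 + 0.005371 + 0.000488 = 0.1133.

P = 0.1133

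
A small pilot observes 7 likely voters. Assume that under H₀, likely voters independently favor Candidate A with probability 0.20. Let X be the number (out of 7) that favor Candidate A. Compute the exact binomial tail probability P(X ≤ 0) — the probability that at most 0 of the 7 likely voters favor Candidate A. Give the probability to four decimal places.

X is binomial with n = 7 and p = 0.20.
P(X ≤ 0) = C(7,0)·0.20^0·0.80^7.
= 0.209715 = 0.2097.

P = 0.2097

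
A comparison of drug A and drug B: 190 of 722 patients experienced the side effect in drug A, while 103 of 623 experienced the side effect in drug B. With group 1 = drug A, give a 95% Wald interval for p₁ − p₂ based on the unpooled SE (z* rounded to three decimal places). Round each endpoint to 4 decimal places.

p̂₁ = 0.26316, p̂₂ = 0.16533, so the observed difference is 0.09783.
SE = √(0.000268568 + 0.000221501) = √0.000490069 = 0.022138.
z* = 1.960 at the 95% level. Margin of error = 0.04339.
So the interval runs from 0.0544 to 0.1412.

(0.0544, 0.1412)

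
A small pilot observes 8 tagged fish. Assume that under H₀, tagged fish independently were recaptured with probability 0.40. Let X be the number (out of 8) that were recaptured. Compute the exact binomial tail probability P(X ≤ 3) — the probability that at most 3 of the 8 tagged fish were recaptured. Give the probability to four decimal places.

X ~ Binomial(n=8, p=0.40).
P(X ≤ 3) = C(8,0)·0.40^0·0.60^8 + C(8,1)·0.40^1·0.60^7 + C(8,2)·0.40^2·0.60^6 + C(8,3)·0.40^3·0.60^5.
= 0.016796 + 0.089580 + 0.209019 + 0.278692 = 0.5941.

P = 0.5941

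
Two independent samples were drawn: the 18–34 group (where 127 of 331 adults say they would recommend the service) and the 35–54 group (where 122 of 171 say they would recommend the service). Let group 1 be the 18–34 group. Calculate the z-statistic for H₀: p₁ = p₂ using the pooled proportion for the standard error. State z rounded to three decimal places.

z = -7.003

Sample proportions: p̂₁ = 127/331 = 0.38369 and p̂₂ = 122/171 = 0.71345.
Pooling: p̂ = 249/502 = 0.49602.
Pooled SE = √[0.2499841·0.00886910] ≈ 0.047086.
z = (p̂₁ − p̂₂)/SE = (0.38369 − 0.71345)/0.047086 = -0.32976/0.047086 = -7.003.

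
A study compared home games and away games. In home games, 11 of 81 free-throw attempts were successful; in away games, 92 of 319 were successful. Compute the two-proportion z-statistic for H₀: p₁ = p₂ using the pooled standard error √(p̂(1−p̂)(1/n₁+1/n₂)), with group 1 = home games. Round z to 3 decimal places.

p̂₁ = 11/81 = 0.13580, p̂₂ = 92/319 = 0.28840.
Pooling: p̂ = 103/400 = 0.25750.
SE = √[p̂(1−p̂)(1/n₁+1/n₂)] = √[0.25750·0.74250·(1/81+1/319)] ≈ 0.054404.
z = -0.15260/0.054404 = -2.805.

z = -2.805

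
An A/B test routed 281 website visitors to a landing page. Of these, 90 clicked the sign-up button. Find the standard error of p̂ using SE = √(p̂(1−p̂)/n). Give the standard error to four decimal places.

The sample proportion is 90/281 = 0.32028.
p̂(1−p̂) = 0.32028·0.67972 = 0.217701.
Dividing by n and taking the root: √0.000774737 = 0.0278.

SE = 0.0278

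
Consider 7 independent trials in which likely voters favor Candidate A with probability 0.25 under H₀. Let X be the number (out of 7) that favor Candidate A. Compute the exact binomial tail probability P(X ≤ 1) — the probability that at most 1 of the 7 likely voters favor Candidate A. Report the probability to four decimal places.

X ~ Binomial(n=7, p=0.25).
P(X ≤ 1) = C(7,0)·0.25^0·0.75^7 + C(7,1)·0.25^1·0.75^6.
= 0.133484 + 0.311462 = 0.4449.

P = 0.4449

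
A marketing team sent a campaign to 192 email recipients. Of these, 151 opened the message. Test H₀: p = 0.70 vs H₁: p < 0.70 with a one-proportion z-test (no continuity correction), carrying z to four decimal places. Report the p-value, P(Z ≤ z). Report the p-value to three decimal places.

p̂ = 151/192 = 0.78646.
Under H₀, SE = √(p₀(1−p₀)/n) = √(0.70·0.30/192) = √0.001093750 = 0.033072.
Test statistic (full precision, shown to 4 dp): z = (151/192 − 0.70)/SE₀ ≈ 2.6143.
p-value = P(Z ≤ z) with z = 2.6143 → 0.996.

p-value = 0.996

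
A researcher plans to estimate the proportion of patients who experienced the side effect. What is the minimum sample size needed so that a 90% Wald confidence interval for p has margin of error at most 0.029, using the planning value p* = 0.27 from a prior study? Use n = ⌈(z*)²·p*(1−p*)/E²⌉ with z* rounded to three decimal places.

n = 635

For 90% confidence, z* = 1.645.
p*(1−p*) = 0.27·0.73 = 0.1971.
Required n before rounding: 2.706025 × 0.1971 / 0.029² = 634.194.
⌈634.194⌉ = 635.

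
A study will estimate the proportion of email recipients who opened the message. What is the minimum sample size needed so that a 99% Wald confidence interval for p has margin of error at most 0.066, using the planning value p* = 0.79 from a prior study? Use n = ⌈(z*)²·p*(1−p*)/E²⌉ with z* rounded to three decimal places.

For 99% confidence, z* = 2.576.
p*(1−p*) = 0.79·0.21 = 0.1659.
(z*)²·p*(1−p*)/E² = 6.635776·0.1659/0.004356 = 252.726.
⌈252.726⌉ = 253.

n = 253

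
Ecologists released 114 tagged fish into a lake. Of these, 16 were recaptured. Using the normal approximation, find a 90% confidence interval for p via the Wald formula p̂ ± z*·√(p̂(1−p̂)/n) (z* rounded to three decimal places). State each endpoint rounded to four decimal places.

With x = 16 successes in n = 114, p̂ = 0.14035.
Standard error of p̂: √(0.120653/114) = √0.001058355 = 0.032532.
z* = 1.645 at the 90% level.
Margin = 1.645·0.032532 = 0.05352.
CI: 0.14035 ± 0.05352 = (0.0868, 0.1939).

(0.0868, 0.1939)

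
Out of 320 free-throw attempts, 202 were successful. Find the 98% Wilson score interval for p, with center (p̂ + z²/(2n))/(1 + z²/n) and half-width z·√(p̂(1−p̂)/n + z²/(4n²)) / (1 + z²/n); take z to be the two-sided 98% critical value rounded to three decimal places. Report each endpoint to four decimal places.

(0.5668, 0.6913)

p̂ = 202/320 = 0.63125; z = 2.326, so z² = 5.410276.
1 + z²/n = 1.016907.
Adjusted center: (0.63125 + z²/(2n))/1.016907 = 0.62907.
Radicand: p̂(1−p̂)/n + z²/(4n²) = 0.000727417 + 0.000013209 = 0.000740626.
Half-width = z·√(radicand)/denom = 2.326·0.027214/1.016907 = 0.06225.
CI: 0.62907 ± 0.06225 = (0.5668, 0.6913).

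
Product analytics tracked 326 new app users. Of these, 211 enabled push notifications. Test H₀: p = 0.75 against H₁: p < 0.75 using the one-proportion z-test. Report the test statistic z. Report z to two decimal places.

p̂ = 211/326 = 0.64724.
SE₀ = √(0.75·0.25/326) = 0.023982.
Test statistic: z = -0.10276/0.023982 = -4.28.

z = -4.28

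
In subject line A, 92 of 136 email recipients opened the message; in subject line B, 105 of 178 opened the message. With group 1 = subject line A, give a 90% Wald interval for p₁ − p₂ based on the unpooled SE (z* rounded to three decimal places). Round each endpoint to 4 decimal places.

p̂₁ = 92/136 = 0.67647, p̂₂ = 105/178 = 0.58989; p̂₁ − p̂₂ = 0.08658.
Unpooled SE = √(p̂₁(1−p̂₁)/n₁ + p̂₂(1−p̂₂)/n₂) = √(0.001609251 + 0.001359102) = 0.054483.
For 90% confidence, z* = 1.645. Margin of error = 0.08962.
Interval: 0.08658 ± 0.08962 → (-0.0030, 0.1762).

(-0.0030, 0.1762)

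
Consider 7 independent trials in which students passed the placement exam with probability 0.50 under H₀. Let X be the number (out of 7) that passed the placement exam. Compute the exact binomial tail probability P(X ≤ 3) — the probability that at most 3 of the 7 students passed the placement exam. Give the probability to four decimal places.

X is binomial with n = 7 and p = 0.50.
P(X ≤ 3) = C(7,0)·0.50^0·0.50^7 + C(7,1)·0.50^1·0.50^6 + C(7,2)·0.50^2·0.50^5 + C(7,3)·0.50^3·0.50^4.
= 0.007812 + 0.054688 + 0.164062 + 0.273438 = 0.5000.

P = 0.5000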